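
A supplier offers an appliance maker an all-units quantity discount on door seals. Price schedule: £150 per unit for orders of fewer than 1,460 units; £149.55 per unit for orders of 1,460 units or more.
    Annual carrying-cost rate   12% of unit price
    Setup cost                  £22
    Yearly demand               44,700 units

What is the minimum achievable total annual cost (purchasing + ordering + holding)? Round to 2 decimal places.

£6,698,659.14

H₁ = 12%×£150 = £18.0000;  H₂ = 12%×£149.55 = £17.9460
EOQ₁ = √(2×44,700×22/18.0000) = 330.56  (< 1,460, feasible at tier 1)
EOQ₂ = √(2×44,700×22/17.9460) = 331.05  (< 1,460 → use Q = 1,460 at tier-2 price)
TC(tier 1 (EOQ₁), Q≈330.6) = £6,710,949.99
TC(tier 2, Q≈1,460.0) = £6,698,659.14
Minimum at tier 2: £6,698,659.14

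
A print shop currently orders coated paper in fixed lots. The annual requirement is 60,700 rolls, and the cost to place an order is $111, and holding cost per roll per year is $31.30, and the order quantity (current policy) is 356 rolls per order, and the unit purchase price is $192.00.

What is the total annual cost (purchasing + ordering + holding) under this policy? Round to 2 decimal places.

$11,678,897.52

Orders/yr = 60,700/356 = 170.506; ordering cost = 170.506 × $111 = $18,926.12
Average inventory = 356/2 = 178; holding cost = 178 × $31.3 = $5,571.40
Purchase cost = D·C = 60,700 × 192 = $11,654,400.00
Total = $18,926.12 + $5,571.40 + $11,654,400.00 = $11,678,897.52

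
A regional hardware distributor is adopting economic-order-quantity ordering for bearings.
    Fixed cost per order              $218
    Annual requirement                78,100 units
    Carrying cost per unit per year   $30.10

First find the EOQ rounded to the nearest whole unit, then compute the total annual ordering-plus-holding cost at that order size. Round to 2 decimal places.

$32,014.89

EOQ = √(2DS/H) = √(2 × 78,100 × 218 / 30.1)
    = √(1,131,282.39) ≈ 1,063.62 → Q = 1,064 units
Orders/yr = 78,100/1,064 = 73.402; ordering cost = 73.402 × $218 = $16,001.69
Average inventory = 1,064/2 = 532; holding cost = 532 × $30.1 = $16,013.20
Total = $16,001.69 + $16,013.20 = $32,014.89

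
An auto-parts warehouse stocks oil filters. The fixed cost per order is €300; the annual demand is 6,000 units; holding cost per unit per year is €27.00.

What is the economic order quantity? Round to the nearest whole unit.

2DS/H = 2·6,000·300/27 = 133,333.33
EOQ = √133,333.33 ≈ 365.15

365 units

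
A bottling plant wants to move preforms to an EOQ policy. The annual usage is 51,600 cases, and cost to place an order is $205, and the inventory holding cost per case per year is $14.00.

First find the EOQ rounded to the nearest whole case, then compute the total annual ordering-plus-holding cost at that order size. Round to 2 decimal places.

EOQ = √(2DS/H) = √(2 × 51,600 × 205 / 14)
    = √(1,511,142.86) ≈ 1,229.29 → Q = 1,229 cases
Annual ordering cost = (D/Q)·S = (51,600/1,229) × 205 = $8,607.00
Annual holding cost  = (Q/2)·H = (1,229/2) × 14 = $8,603.00
Total = $8,607.00 + $8,603.00 = $17,210.00

$17,210.00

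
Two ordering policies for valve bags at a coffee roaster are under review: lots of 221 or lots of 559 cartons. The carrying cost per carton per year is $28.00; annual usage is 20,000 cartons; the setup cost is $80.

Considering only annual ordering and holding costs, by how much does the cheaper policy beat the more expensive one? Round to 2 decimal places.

$354.44

Annual cost at Q: ordering D·S/Q plus holding Q·H/2.
TC(221) = (20,000/221)×80 + (221/2)×28 = $10,333.82
TC(559) = (20,000/559)×80 + (559/2)×28 = $10,688.25
|ΔTC| = |$10,333.82 − $10,688.25| = $354.44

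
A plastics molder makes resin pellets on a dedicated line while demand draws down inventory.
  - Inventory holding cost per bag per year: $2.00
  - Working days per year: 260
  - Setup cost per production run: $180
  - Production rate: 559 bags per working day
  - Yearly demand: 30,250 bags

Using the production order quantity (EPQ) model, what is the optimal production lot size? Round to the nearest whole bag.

2,622 bags

Daily demand d = 30,250/260 = 116.346; p = 559; 1 − d/p = 0.79187
EPQ = √(2DS / (H(1 − d/p)))
    = √(2 × 30,250 × 180 / (2 × 0.79187)) ≈ 2,622.24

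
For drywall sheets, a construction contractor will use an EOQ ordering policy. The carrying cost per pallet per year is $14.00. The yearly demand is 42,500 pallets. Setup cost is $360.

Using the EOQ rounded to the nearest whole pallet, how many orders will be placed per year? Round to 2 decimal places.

28.76 orders per year

EOQ = √(2DS/H) = √(2 × 42,500 × 360 / 14)
    = √(2,185,714.29) ≈ 1,478.42 → Q = 1,478
Orders per year = D/Q = 42,500 / 1,478 = 28.755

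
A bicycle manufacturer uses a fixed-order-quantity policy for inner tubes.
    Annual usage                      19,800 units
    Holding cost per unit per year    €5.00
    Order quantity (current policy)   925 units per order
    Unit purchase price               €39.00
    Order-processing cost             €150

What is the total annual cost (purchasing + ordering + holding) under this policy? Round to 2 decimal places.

Ordering: D/Q × S = 19,800/925 × €150 = €3,210.81
Holding:  Q/2 × H = 925/2 × €5 = €2,312.50
Purchase cost = D·C = 19,800 × 39 = €772,200.00
Total = €3,210.81 + €2,312.50 + €772,200.00 = €777,723.31

€777,723.31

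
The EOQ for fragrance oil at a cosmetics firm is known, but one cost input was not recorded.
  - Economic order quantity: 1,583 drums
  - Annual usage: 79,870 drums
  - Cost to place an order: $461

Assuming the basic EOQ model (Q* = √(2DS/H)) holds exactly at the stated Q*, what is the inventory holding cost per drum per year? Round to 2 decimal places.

$29.39

From Q* = √(2DS/H) ⇒ Q*² = 2DS/H.
H = 2DS / Q² = 2 × 79,870 × 461 / 1,583² = 29.3868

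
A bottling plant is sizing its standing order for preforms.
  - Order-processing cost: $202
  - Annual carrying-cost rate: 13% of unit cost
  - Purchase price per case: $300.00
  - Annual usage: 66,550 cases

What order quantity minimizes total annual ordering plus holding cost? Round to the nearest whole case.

Carrying cost H = $300 × 13% = $39.0000/case/yr
2DS/H = 2·66,550·202/39 = 689,389.74
EOQ = √689,389.74 ≈ 830.29

830 cases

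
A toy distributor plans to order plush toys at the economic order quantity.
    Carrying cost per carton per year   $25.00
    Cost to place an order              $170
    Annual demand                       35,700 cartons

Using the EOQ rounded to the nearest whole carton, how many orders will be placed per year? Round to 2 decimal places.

EOQ = √(2DS/H) = √(2 × 35,700 × 170 / 25)
    = √(485,520.00) ≈ 696.79 → Q = 697
N = D/Q = 35,700/697 ≈ 51.220 orders/yr

51.22 orders per year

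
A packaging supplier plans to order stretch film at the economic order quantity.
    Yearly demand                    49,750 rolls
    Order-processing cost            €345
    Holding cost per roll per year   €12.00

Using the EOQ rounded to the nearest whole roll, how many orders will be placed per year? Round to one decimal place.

29.4 orders per year

Q* = √(2·D·S / H) = √(2·49,750·345 / 12) = √2,860,625.0 ≈ 1,691.34 → Q = 1,691
Orders per year = D/Q = 49,750 / 1,691 = 29.420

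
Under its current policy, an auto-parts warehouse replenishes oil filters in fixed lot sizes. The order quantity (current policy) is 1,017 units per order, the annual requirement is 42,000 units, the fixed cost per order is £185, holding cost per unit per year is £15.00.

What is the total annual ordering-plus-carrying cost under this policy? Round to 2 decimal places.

£15,267.62

Orders/yr = 42,000/1,017 = 41.298; ordering cost = 41.298 × £185 = £7,640.12
Average inventory = 1,017/2 = 508.5; holding cost = 508.5 × £15 = £7,627.50
Total = £7,640.12 + £7,627.50 = £15,267.62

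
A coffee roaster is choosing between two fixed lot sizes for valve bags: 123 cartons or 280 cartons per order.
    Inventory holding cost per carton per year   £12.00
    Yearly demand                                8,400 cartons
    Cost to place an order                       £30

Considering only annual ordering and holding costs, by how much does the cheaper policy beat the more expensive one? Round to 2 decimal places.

£206.78

For each Q, cost = (D/Q)·S + (Q/2)·H.
TC(123) = (8,400/123)×30 + (123/2)×12 = £2,786.78
TC(280) = (8,400/280)×30 + (280/2)×12 = £2,580.00
|ΔTC| = |£2,786.78 − £2,580.00| = £206.78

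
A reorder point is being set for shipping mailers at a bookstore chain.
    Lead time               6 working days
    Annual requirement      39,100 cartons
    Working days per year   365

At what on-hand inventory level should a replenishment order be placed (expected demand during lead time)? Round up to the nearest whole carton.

643 cartons

Daily demand d = 39,100 / 365 = 107.123 cartons/day
Demand during lead time = 107.123 × 6 = 642.74
Reorder point = 642.74 → round up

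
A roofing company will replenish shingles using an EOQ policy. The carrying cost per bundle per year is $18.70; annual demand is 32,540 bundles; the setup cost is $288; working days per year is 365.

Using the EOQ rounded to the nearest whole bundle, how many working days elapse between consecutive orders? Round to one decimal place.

11.2 days

2DS/H = 2·32,540·288/18.7 = 1,002,301.60
EOQ = √1,002,301.60 ≈ 1,001.15 → Q = 1,001 bundles
Cycle time = (working days × Q)/D = (365 × 1,001) / 32,540 = 11.228 days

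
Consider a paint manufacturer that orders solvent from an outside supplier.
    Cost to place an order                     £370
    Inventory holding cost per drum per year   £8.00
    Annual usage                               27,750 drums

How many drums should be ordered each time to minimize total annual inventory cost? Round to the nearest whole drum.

2DS/H = 2·27,750·370/8 = 2,566,875.00
EOQ = √2,566,875.00 ≈ 1,602.15

1,602 drums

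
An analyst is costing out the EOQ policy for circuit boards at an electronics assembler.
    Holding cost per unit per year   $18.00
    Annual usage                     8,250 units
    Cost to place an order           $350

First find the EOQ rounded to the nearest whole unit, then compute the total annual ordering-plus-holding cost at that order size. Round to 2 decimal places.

Optimal lot size Q* = (2 × 8,250 × $350 / $18)^½ ≈ 566.42 → Q = 566 units
Ordering: D/Q × S = 8,250/566 × $350 = $5,101.59
Holding:  Q/2 × H = 566/2 × $18 = $5,094.00
Total = $5,101.59 + $5,094.00 = $10,195.59

$10,195.59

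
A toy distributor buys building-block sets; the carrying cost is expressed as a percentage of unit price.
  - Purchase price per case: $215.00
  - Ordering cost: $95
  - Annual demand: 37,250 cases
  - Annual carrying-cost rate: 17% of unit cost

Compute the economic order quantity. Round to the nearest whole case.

Holding cost per case per year: H = 17% × $215 = $36.5500
Q* = √(2·D·S / H) = √(2·37,250·95 / 36.55) = √193,638.9 ≈ 440.04

440 cases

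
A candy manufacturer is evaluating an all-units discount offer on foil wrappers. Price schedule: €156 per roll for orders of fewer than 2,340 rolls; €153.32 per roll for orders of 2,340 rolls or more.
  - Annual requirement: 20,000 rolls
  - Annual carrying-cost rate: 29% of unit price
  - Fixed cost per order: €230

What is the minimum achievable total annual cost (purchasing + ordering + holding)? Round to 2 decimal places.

H₁ = 29%×€156 = €45.2400;  H₂ = 29%×€153.32 = €44.4628
EOQ₁ = √(2×20,000×230/45.2400) = 450.95  (< 2,340, feasible at tier 1)
EOQ₂ = √(2×20,000×230/44.4628) = 454.88  (< 2,340 → use Q = 2,340 at tier-2 price)
TC(tier 1 (EOQ₁), Q≈451.0) = €3,140,401.18
TC(tier 2, Q≈2,340.0) = €3,120,387.29
Minimum at tier 2: €3,120,387.29

€3,120,387.29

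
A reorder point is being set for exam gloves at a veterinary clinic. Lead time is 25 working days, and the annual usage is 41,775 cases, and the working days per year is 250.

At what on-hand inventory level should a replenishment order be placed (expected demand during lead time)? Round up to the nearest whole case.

4,178 cases

Daily demand d = 41,775 / 250 = 167.100 cases/day
Demand during lead time = 167.100 × 25 = 4,177.50
Reorder point = 4,177.50 → round up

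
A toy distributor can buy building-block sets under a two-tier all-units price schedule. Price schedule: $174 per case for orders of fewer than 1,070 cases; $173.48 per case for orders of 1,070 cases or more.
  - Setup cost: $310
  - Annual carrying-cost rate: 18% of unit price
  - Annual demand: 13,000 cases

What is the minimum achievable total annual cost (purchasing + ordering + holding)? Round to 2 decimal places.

H₁ = 18%×$174 = $31.3200;  H₂ = 18%×$173.48 = $31.2264
EOQ₁ = √(2×13,000×310/31.3200) = 507.29  (< 1,070, feasible at tier 1)
EOQ₂ = √(2×13,000×310/31.2264) = 508.05  (< 1,070 → use Q = 1,070 at tier-2 price)
TC(tier 1 (EOQ₁), Q≈507.3) = $2,277,888.34
TC(tier 2, Q≈1,070.0) = $2,275,712.48
Minimum at tier 2: $2,275,712.48

$2,275,712.48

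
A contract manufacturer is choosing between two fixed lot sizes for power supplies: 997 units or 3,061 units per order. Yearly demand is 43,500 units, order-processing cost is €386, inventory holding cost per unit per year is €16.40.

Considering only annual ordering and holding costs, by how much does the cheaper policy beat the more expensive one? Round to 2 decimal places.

€5,568.74

Annual cost at Q: ordering D·S/Q plus holding Q·H/2.
TC(997) = (43,500/997)×386 + (997/2)×16.4 = €25,016.92
TC(3,061) = (43,500/3,061)×386 + (3,061/2)×16.4 = €30,585.66
Cheaper: Q = 997.  Difference = €5,568.74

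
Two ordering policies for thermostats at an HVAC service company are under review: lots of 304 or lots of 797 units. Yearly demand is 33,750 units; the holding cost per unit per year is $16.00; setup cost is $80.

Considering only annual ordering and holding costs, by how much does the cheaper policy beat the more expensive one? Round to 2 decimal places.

$1,549.88

TC(Q) = (D/Q)S + (Q/2)H
TC(304) = (33,750/304)×80 + (304/2)×16 = $11,313.58
TC(797) = (33,750/797)×80 + (797/2)×16 = $9,763.70
Lots of 797 are cheaper by $1,549.88.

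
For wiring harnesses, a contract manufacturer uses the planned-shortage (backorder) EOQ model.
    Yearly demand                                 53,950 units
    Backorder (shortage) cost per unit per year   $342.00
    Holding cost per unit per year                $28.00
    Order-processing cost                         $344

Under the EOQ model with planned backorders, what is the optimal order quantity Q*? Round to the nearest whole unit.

Q* = √(2DS/H) · √((H + b)/b)
   = √(2 × 53,950 × 344 / 28) · √((28 + 342) / 342)
   = 1,151.359 × 1.0401 ≈ 1,197.56

1,198 units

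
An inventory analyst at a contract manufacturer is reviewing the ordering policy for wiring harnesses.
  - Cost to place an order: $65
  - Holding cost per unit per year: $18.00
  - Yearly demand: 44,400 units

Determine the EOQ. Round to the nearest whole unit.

566 units

Q* = √(2·D·S / H) = √(2·44,400·65 / 18) = √320,666.7 ≈ 566.27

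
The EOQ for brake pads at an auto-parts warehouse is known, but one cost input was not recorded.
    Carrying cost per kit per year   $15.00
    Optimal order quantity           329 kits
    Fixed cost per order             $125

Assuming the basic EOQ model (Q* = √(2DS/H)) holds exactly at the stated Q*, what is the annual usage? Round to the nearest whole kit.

6,494 kits per year

EOQ relation: Q² = 2DS/H, so rearrange for the unknown.
D = Q²H / (2S) = 329² × 15 / (2 × 125) = 6,494.46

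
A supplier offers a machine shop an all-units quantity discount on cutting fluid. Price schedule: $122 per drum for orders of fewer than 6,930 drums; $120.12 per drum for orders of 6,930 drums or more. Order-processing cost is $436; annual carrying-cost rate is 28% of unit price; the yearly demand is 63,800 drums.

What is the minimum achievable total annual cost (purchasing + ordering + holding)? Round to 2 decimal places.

H₁ = 28%×$122 = $34.1600;  H₂ = 28%×$120.12 = $33.6336
EOQ₁ = √(2×63,800×436/34.1600) = 1,276.17  (< 6,930, feasible at tier 1)
EOQ₂ = √(2×63,800×436/33.6336) = 1,286.12  (< 6,930 → use Q = 6,930 at tier-2 price)
TC(tier 1 (EOQ₁), Q≈1,276.2) = $7,827,194.08
TC(tier 2, Q≈6,930.0) = $7,784,210.39
Minimum at tier 2: $7,784,210.39

$7,784,210.39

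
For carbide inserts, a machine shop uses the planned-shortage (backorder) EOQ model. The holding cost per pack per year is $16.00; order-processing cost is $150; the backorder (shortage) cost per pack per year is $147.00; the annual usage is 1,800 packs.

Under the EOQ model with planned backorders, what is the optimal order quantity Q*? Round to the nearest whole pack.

Q* = √(2DS/H) · √((H + b)/b)
   = √(2 × 1,800 × 150 / 16) · √((16 + 147) / 147)
   = 183.712 × 1.0530 ≈ 193.45

193 packs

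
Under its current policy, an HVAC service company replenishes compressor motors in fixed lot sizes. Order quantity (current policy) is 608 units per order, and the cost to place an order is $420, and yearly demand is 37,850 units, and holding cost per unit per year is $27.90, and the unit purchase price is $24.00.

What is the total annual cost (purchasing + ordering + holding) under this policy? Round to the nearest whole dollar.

Annual ordering cost = (D/Q)·S = (37,850/608) × 420 = $26,146.38
Annual holding cost  = (Q/2)·H = (608/2) × 27.9 = $8,481.60
Purchase cost = D·C = 37,850 × 24 = $908,400.00
Total = $26,146.38 + $8,481.60 + $908,400.00 = $943,027.98

$943,028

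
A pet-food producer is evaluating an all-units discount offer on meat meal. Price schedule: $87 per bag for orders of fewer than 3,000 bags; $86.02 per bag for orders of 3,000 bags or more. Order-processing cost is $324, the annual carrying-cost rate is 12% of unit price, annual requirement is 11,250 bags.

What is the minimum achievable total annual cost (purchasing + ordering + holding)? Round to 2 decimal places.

H₁ = 12%×$87 = $10.4400;  H₂ = 12%×$86.02 = $10.3224
EOQ₁ = √(2×11,250×324/10.4400) = 835.63  (< 3,000, feasible at tier 1)
EOQ₂ = √(2×11,250×324/10.3224) = 840.38  (< 3,000 → use Q = 3,000 at tier-2 price)
TC(tier 1 (EOQ₁), Q≈835.6) = $987,473.97
TC(tier 2, Q≈3,000.0) = $984,423.60
Minimum at tier 2: $984,423.60

$984,423.60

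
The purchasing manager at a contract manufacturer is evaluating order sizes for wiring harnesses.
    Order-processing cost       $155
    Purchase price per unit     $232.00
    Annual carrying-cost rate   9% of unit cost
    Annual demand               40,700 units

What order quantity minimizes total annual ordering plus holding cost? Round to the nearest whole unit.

777 units

Carrying cost H = $232 × 9% = $20.8800/unit/yr
2DS/H = 2·40,700·155/20.88 = 604,262.45
EOQ = √604,262.45 ≈ 777.34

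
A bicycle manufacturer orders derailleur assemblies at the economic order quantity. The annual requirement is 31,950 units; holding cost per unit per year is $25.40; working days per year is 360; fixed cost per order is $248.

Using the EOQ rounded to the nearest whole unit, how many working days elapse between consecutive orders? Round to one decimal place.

Optimal lot size Q* = (2 × 31,950 × $248 / $25.4)^½ ≈ 789.88 → Q = 790 units
Cycle time = (working days × Q)/D = (360 × 790) / 31,950 = 8.901 days

8.9 days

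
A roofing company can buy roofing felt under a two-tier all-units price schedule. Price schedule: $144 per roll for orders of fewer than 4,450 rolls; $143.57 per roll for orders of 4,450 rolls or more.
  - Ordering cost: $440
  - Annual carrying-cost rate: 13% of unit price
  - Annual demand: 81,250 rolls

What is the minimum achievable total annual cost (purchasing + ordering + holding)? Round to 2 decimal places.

$11,714,623.83

H₁ = 13%×$144 = $18.7200;  H₂ = 13%×$143.57 = $18.6641
EOQ₁ = √(2×81,250×440/18.7200) = 1,954.34  (< 4,450, feasible at tier 1)
EOQ₂ = √(2×81,250×440/18.6641) = 1,957.26  (< 4,450 → use Q = 4,450 at tier-2 price)
TC(tier 1 (EOQ₁), Q≈1,954.3) = $11,736,585.24
TC(tier 2, Q≈4,450.0) = $11,714,623.83
Minimum at tier 2: $11,714,623.83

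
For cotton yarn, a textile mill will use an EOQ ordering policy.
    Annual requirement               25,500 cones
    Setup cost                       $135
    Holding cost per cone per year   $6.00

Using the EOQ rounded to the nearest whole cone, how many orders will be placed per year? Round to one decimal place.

23.8 orders per year

Q* = √(2·D·S / H) = √(2·25,500·135 / 6) = √1,147,500.0 ≈ 1,071.21 → Q = 1,071
N = D/Q = 25,500/1,071 ≈ 23.810 orders/yr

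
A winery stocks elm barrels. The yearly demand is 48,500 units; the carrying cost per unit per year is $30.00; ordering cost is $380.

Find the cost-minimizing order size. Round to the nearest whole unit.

1,108 units

EOQ = √(2DS/H) = √(2 × 48,500 × 380 / 30)
    = √(1,228,666.67) ≈ 1,108.45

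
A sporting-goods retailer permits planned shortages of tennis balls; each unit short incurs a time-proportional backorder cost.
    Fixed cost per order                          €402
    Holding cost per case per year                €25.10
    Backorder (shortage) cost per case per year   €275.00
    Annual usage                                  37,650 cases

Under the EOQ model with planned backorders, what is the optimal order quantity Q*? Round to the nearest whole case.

1,147 cases

Q* = √(2DS/H) · √((H + b)/b)
   = √(2 × 37,650 × 402 / 25.1) · √((25.1 + 275) / 275)
   = 1,098.180 × 1.0446 ≈ 1,147.20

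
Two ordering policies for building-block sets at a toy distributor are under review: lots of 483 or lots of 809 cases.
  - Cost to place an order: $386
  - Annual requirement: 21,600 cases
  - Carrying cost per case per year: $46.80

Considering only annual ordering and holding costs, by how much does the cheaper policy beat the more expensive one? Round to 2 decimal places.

$672.35

Annual cost at Q: ordering D·S/Q plus holding Q·H/2.
TC(483) = (21,600/483)×386 + (483/2)×46.8 = $28,564.31
TC(809) = (21,600/809)×386 + (809/2)×46.8 = $29,236.66
|ΔTC| = |$28,564.31 − $29,236.66| = $672.35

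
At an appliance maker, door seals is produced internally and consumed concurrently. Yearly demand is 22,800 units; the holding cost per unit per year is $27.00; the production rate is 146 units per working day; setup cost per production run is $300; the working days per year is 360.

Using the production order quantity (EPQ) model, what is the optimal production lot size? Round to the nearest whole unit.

946 units

Daily demand d = 22,800/360 = 63.333; p = 146; 1 − d/p = 0.56621
EPQ = √(2DS / (H(1 − d/p)))
    = √(2 × 22,800 × 300 / (27 × 0.56621)) ≈ 945.96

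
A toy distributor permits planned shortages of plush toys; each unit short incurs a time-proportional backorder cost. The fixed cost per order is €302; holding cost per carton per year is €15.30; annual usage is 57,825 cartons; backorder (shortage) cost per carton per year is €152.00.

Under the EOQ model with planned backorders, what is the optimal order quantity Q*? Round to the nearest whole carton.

Basic EOQ = √(2·57,825·302/15.3) = 1,510.882
Backorder adjustment √((H+b)/b) = √((15.3+152)/152) = 1.0491
Q* = 1,510.882 × 1.0491 ≈ 1,585.10

1,585 cartons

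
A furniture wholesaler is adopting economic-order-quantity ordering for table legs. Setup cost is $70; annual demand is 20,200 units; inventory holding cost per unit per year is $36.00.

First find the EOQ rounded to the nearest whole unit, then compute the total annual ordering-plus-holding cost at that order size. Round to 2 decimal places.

2DS/H = 2·20,200·70/36 = 78,555.56
EOQ = √78,555.56 ≈ 280.28 → Q = 280 units
Ordering: D/Q × S = 20,200/280 × $70 = $5,050.00
Holding:  Q/2 × H = 280/2 × $36 = $5,040.00
Total = $5,050.00 + $5,040.00 = $10,090.00

$10,090.00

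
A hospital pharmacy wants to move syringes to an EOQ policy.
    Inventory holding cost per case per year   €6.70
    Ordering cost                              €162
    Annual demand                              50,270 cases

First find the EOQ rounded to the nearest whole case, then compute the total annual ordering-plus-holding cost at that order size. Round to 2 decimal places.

EOQ = √(2DS/H) = √(2 × 50,270 × 162 / 6.7)
    = √(2,430,967.16) ≈ 1,559.16 → Q = 1,559 cases
Annual ordering cost = (D/Q)·S = (50,270/1,559) × 162 = €5,223.69
Annual holding cost  = (Q/2)·H = (1,559/2) × 6.7 = €5,222.65
Total = €5,223.69 + €5,222.65 = €10,446.34

€10,446.34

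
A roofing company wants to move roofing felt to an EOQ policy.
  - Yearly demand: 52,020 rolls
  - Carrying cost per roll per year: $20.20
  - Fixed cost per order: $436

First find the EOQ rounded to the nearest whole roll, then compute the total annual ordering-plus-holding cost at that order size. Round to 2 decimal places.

Optimal lot size Q* = (2 × 52,020 × $436 / $20.2)^½ ≈ 1,498.54 → Q = 1,499 rolls
Ordering: D/Q × S = 52,020/1,499 × $436 = $15,130.57
Holding:  Q/2 × H = 1,499/2 × $20.2 = $15,139.90
Total = $15,130.57 + $15,139.90 = $30,270.47

$30,270.47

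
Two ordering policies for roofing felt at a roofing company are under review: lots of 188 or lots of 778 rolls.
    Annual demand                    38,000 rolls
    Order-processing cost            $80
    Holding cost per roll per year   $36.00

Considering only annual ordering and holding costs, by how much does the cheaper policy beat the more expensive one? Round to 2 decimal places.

$1,642.76

TC(Q) = (D/Q)S + (Q/2)H
TC(188) = (38,000/188)×80 + (188/2)×36 = $19,554.21
TC(778) = (38,000/778)×80 + (778/2)×36 = $17,911.46
Cheaper: Q = 778.  Difference = $1,642.76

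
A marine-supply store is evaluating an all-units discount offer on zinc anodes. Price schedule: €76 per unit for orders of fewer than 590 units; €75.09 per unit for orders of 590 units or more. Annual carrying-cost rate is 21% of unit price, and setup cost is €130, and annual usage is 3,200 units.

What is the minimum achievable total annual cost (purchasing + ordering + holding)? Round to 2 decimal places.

€245,644.91

H₁ = 21%×€76 = €15.9600;  H₂ = 21%×€75.09 = €15.7689
EOQ₁ = √(2×3,200×130/15.9600) = 228.32  (< 590, feasible at tier 1)
EOQ₂ = √(2×3,200×130/15.7689) = 229.70  (< 590 → use Q = 590 at tier-2 price)
TC(tier 1 (EOQ₁), Q≈228.3) = €246,844.00
TC(tier 2, Q≈590.0) = €245,644.91
Minimum at tier 2: €245,644.91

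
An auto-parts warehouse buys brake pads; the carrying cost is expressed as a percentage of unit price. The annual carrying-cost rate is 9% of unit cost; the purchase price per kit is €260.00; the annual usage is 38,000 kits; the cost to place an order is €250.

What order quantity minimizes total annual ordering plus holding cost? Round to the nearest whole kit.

901 kits

Holding cost per kit per year: H = 9% × €260 = €23.4000
Optimal lot size Q* = (2 × 38,000 × €250 / €23.4)^½ ≈ 901.09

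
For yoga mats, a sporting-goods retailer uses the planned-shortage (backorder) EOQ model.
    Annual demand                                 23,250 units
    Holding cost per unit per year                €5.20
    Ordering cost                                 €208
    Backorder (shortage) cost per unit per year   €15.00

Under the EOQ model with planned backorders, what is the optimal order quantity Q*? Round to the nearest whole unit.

Basic EOQ = √(2·23,250·208/5.2) = 1,363.818
Backorder adjustment √((H+b)/b) = √((5.2+15)/15) = 1.1605
Q* = 1,363.818 × 1.1605 ≈ 1,582.66

1,583 units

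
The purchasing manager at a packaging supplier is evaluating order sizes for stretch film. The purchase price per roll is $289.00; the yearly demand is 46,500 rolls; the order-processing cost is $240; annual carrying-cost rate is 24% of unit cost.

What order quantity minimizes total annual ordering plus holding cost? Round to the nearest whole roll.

567 rolls

Carrying cost H = $289 × 24% = $69.3600/roll/yr
2DS/H = 2·46,500·240/69.36 = 321,799.31
EOQ = √321,799.31 ≈ 567.27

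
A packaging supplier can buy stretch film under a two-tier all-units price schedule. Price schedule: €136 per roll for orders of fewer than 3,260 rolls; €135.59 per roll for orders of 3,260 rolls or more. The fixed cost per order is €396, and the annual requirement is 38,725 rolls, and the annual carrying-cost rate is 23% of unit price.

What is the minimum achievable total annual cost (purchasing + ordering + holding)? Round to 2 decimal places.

H₁ = 23%×€136 = €31.2800;  H₂ = 23%×€135.59 = €31.1857
EOQ₁ = √(2×38,725×396/31.2800) = 990.20  (< 3,260, feasible at tier 1)
EOQ₂ = √(2×38,725×396/31.1857) = 991.70  (< 3,260 → use Q = 3,260 at tier-2 price)
TC(tier 1 (EOQ₁), Q≈990.2) = €5,297,573.60
TC(tier 2, Q≈3,260.0) = €5,306,259.46
Minimum at tier 1 (EOQ₁): €5,297,573.60

€5,297,573.60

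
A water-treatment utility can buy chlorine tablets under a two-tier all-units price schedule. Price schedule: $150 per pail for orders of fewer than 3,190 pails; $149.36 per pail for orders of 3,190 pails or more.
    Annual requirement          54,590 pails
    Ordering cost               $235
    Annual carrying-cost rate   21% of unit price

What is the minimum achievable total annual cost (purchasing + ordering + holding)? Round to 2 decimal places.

$8,207,612.05

H₁ = 21%×$150 = $31.5000;  H₂ = 21%×$149.36 = $31.3656
EOQ₁ = √(2×54,590×235/31.5000) = 902.51  (< 3,190, feasible at tier 1)
EOQ₂ = √(2×54,590×235/31.3656) = 904.44  (< 3,190 → use Q = 3,190 at tier-2 price)
TC(tier 1 (EOQ₁), Q≈902.5) = $8,216,928.95
TC(tier 2, Q≈3,190.0) = $8,207,612.05
Minimum at tier 2: $8,207,612.05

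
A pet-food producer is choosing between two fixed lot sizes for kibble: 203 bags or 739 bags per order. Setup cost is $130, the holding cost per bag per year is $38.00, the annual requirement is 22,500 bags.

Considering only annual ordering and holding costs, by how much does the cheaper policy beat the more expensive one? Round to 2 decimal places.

$266.82

For each Q, cost = (D/Q)·S + (Q/2)·H.
TC(203) = (22,500/203)×130 + (203/2)×38 = $18,265.87
TC(739) = (22,500/739)×130 + (739/2)×38 = $17,999.05
Lots of 739 are cheaper by $266.82.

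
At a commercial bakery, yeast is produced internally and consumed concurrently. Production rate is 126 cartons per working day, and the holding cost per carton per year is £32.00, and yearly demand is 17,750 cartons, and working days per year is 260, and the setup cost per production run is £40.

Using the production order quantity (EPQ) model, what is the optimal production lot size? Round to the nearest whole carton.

d = 17,750/260 = 68.2692 cartons/day;  effective holding cost H(1 − d/p) = 32·(1 − 68.2692/126) = 14.66178
Q* = √(2DS / H_eff) = √(2·17,750·40 / 14.66178) ≈ 311.21

311 cartons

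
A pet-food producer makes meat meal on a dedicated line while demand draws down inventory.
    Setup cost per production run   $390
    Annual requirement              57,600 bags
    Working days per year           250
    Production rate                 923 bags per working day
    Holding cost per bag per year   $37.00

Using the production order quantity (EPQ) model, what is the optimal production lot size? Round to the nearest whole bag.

1,272 bags

Daily demand d = 57,600/250 = 230.400; p = 923; 1 − d/p = 0.75038
EPQ = √(2DS / (H(1 − d/p)))
    = √(2 × 57,600 × 390 / (37 × 0.75038)) ≈ 1,272.09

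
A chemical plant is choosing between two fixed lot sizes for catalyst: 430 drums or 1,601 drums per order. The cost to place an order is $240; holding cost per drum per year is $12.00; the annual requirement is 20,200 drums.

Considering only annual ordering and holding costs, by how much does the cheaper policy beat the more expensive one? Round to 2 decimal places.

$1,220.31

TC(Q) = (D/Q)S + (Q/2)H
TC(430) = (20,200/430)×240 + (430/2)×12 = $13,854.42
TC(1,601) = (20,200/1,601)×240 + (1,601/2)×12 = $12,634.11
|ΔTC| = |$13,854.42 − $12,634.11| = $1,220.31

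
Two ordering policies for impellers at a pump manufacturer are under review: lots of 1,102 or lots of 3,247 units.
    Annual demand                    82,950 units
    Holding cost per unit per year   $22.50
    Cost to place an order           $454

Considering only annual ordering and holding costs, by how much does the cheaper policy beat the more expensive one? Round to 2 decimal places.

$1,555.84

Annual cost at Q: ordering D·S/Q plus holding Q·H/2.
TC(1,102) = (82,950/1,102)×454 + (1,102/2)×22.5 = $46,571.09
TC(3,247) = (82,950/3,247)×454 + (3,247/2)×22.5 = $48,126.93
Lots of 1,102 are cheaper by $1,555.84.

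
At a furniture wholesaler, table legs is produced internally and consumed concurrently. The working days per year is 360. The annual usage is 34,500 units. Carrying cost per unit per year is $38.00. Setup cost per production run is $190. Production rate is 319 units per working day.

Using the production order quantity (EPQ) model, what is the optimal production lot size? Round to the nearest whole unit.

702 units

d = 34,500/360 = 95.8333 units/day;  effective holding cost H(1 − d/p) = 38·(1 − 95.8333/319) = 26.58412
Q* = √(2DS / H_eff) = √(2·34,500·190 / 26.58412) ≈ 702.25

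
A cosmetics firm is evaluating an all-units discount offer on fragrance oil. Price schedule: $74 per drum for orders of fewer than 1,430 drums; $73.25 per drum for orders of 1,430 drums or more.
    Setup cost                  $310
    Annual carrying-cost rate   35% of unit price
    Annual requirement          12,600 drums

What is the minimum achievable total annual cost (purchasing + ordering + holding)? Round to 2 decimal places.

H₁ = 35%×$74 = $25.9000;  H₂ = 35%×$73.25 = $25.6375
EOQ₁ = √(2×12,600×310/25.9000) = 549.20  (< 1,430, feasible at tier 1)
EOQ₂ = √(2×12,600×310/25.6375) = 552.01  (< 1,430 → use Q = 1,430 at tier-2 price)
TC(tier 1 (EOQ₁), Q≈549.2) = $946,624.30
TC(tier 2, Q≈1,430.0) = $944,012.28
Minimum at tier 2: $944,012.28

$944,012.28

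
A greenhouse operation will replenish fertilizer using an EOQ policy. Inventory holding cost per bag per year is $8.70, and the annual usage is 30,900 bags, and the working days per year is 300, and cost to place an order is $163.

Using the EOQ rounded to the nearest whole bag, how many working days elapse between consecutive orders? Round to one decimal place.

10.4 days

Optimal lot size Q* = (2 × 30,900 × $163 / $8.7)^½ ≈ 1,076.04 → Q = 1,076 bags
Days between orders = 300 / (D/Q) = 300 / 28.717 ≈ 10.447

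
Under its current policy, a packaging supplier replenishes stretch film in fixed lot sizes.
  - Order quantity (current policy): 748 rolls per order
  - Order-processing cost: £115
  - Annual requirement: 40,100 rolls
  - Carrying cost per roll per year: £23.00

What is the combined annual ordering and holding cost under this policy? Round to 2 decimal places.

£14,767.11

Orders/yr = 40,100/748 = 53.610; ordering cost = 53.610 × £115 = £6,165.11
Average inventory = 748/2 = 374; holding cost = 374 × £23 = £8,602.00
Total = £6,165.11 + £8,602.00 = £14,767.11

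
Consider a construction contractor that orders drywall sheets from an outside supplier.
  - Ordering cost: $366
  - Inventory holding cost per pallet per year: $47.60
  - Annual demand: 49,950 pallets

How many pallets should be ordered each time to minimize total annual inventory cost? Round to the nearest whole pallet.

Optimal lot size Q* = (2 × 49,950 × $366 / $47.6)^½ ≈ 876.44

876 pallets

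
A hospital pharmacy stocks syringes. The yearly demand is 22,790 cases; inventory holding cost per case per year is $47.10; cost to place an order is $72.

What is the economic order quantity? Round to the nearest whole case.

Optimal lot size Q* = (2 × 22,790 × $72 / $47.1)^½ ≈ 263.96

264 cases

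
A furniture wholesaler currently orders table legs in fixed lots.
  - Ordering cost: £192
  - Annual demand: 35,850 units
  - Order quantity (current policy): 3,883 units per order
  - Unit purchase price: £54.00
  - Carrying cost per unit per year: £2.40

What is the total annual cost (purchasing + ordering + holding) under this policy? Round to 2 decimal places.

£1,942,332.25

Orders/yr = 35,850/3,883 = 9.233; ordering cost = 9.233 × £192 = £1,772.65
Average inventory = 3,883/2 = 1941.5; holding cost = 1941.5 × £2.4 = £4,659.60
Purchase cost = D·C = 35,850 × 54 = £1,935,900.00
Total = £1,772.65 + £4,659.60 + £1,935,900.00 = £1,942,332.25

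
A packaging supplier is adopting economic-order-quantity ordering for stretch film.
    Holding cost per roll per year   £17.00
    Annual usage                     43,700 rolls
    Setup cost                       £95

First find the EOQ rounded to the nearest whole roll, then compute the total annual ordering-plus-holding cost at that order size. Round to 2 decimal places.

EOQ = √(2DS/H) = √(2 × 43,700 × 95 / 17)
    = √(488,411.76) ≈ 698.86 → Q = 699 rolls
Orders/yr = 43,700/699 = 62.518; ordering cost = 62.518 × £95 = £5,939.20
Average inventory = 699/2 = 349.5; holding cost = 349.5 × £17 = £5,941.50
Total = £5,939.20 + £5,941.50 = £11,880.70

£11,880.70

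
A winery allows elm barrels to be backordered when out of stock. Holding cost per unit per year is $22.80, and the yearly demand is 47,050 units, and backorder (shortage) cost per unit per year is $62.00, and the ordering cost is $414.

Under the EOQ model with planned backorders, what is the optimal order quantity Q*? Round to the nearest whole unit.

Q* = √(2DS/H) · √((H + b)/b)
   = √(2 × 47,050 × 414 / 22.8) · √((22.8 + 62) / 62)
   = 1,307.156 × 1.1695 ≈ 1,528.73

1,529 units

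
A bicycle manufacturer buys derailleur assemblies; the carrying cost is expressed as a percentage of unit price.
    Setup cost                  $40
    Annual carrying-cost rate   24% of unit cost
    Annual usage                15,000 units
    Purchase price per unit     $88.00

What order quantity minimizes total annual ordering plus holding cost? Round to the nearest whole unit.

238 units

Carrying cost H = $88 × 24% = $21.1200/unit/yr
Q* = √(2·D·S / H) = √(2·15,000·40 / 21.12) = √56,818.2 ≈ 238.37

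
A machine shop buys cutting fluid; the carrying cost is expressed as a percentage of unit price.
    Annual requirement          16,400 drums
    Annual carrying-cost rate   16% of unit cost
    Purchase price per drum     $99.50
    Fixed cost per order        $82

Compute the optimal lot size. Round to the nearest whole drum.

Holding cost per drum per year: H = 16% × $99.5 = $15.9200
2DS/H = 2·16,400·82/15.92 = 168,944.72
EOQ = √168,944.72 ≈ 411.03

411 drums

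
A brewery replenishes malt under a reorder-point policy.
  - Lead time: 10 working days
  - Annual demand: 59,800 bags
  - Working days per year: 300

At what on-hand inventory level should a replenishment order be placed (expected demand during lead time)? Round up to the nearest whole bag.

Daily demand d = 59,800 / 300 = 199.333 bags/day
Demand during lead time = 199.333 × 10 = 1,993.33
Reorder point = 1,993.33 → round up

1,994 bags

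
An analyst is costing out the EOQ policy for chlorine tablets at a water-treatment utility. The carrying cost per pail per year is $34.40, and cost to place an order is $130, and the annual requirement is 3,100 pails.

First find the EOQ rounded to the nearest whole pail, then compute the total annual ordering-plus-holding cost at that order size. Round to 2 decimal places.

$5,265.59

Q* = √(2·D·S / H) = √(2·3,100·130 / 34.4) = √23,430.2 ≈ 153.07 → Q = 153 pails
Orders/yr = 3,100/153 = 20.261; ordering cost = 20.261 × $130 = $2,633.99
Average inventory = 153/2 = 76.5; holding cost = 76.5 × $34.4 = $2,631.60
Total = $2,633.99 + $2,631.60 = $5,265.59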